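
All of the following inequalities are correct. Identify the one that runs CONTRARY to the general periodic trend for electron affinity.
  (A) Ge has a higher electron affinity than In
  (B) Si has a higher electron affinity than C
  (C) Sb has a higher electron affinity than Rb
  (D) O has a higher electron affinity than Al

The general trend: electron affinity increases across a period and decreases down a group.
(A) Ge (period 4, group 14) vs In (period 5, group 13): the stated order agrees with the simple trend.
(B) Si (period 3, group 14) vs C (period 2, group 14): the stated order contradicts the simple trend.
(C) Sb (period 5, group 15) vs Rb (period 5, group 1): the stated order agrees with the simple trend.
(D) O (period 2, group 16) vs Al (period 3, group 13): the stated order agrees with the simple trend.
The exception is (B): Si's larger, more diffuse 3p orbitals accept an added electron slightly more readily than C's compact 2p.

(B)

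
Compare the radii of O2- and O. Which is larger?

Forming O2- adds 2 electrons to O. More electron–electron repulsion in the same shell, with unchanged nuclear charge, lets the cloud expand.
An anion is larger than its parent atom: O2- > O.

O2-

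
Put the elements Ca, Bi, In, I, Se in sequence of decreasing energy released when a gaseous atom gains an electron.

EA tends to increase across a period and decrease down a group, though the pattern is less regular than for IE or radius.
Here both period and group differ, so the two effects have to be weighed against each other.
In > Ca: the two effects oppose for this pair; the across-period effect wins (29 vs 2 kJ/mol).
Bi > In: period and group pull opposite ways; the across-period shift dominates (91 vs 29 kJ/mol).
Se > Bi: both effects reinforce here, so Se is clearly the higher of the two.
I > Se: period and group pull opposite ways; the across-period shift dominates (295 vs 195 kJ/mol).
Approximate values (kJ/mol): Ca 2, Se 195, In 29, I 295, Bi 91.
So from highest to lowest: I > Se > Bi > In > Ca.

I > Se > Bi > In > Ca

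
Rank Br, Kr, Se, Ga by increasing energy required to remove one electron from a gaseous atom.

IE₁ increases left→right with effective nuclear charge and decreases top→bottom as the valence shell moves farther out.
All lie in period 4, so first ionization energy increases left to right.
So from lowest to highest: Ga < Se < Br < Kr.

Ga, Se, Br, Kr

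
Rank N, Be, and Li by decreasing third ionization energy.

IE_3 is the cost of taking one more electron from the +2 cation: N²⁺ still has 3 valence electrons; Be²⁺ is the bare [He] core; Li²⁺ is already 1 electron into the core.
Breaking into a closed-shell core is much more expensive than removing a leftover valence electron — Li and Be have the largest IE_3 here.
Approximate IE_3 values (kJ/mol): N 4578, Be 14849, Li 11815.
So the third ionization energies run N < Li < Be.

Be > Li > N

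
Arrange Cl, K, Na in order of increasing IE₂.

The second ionization energy removes an electron from the +1 ion. For each element: Cl⁺ still has 6 valence electrons; K⁺ is the bare [Ar] core; Na⁺ is the bare [Ne] core.
Breaking into a closed-shell core is much more expensive than removing a leftover valence electron — K and Na have the largest IE_2 here.
Approximate IE_2 values (kJ/mol): Cl 2298, K 3052, Na 4562.
Putting it together, IE_2: Cl < K < Na.

Cl < K < Na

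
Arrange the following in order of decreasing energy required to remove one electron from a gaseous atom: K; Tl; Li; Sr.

Tl > Sr > Li > K

Li is in period 2, group 1; K is in period 4, group 1; Sr is in period 5, group 2; Tl is in period 6, group 13.
Removing the outermost electron gets harder across a period and easier down a group.
Here both period and group differ, so the two effects have to be weighed against each other.
Li > K: they share group 1; the group trend gives Li the larger value.
Sr > Li: period and group pull opposite ways; the across-period shift dominates (550 vs 520 kJ/mol).
Tl > Sr: period and group pull opposite ways; the across-period shift dominates (589 vs 550 kJ/mol).
For reference (kJ/mol): Li 520, K 419, Sr 550, Tl 589.
So from highest to lowest: Tl > Sr > Li > K.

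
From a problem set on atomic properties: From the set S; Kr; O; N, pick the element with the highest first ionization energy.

N is in period 2, group 15; O is in period 2, group 16; S is in period 3, group 16; Kr is in period 4, group 18.
Removing the outermost electron gets harder across a period and easier down a group.
Here both period and group differ, so the two effects have to be weighed against each other.
O > S: O sits above S in group 16, so the down-group effect alone puts O higher.
Kr > O: the two effects oppose for this pair; the across-period effect wins (1351 vs 1314 kJ/mol).
N > Kr: the two effects oppose for this pair; the down-group effect wins (1402 vs 1351 kJ/mol).
Note the exception: N has a higher first ionization energy than O, contrary to the simple trend — pairing an electron in O's 2p⁴ costs repulsion energy, so O ionizes more easily than half-filled N (2p³).
Approximate values (kJ/mol): N 1402, O 1314, S 1000, Kr 1351.
The highest first ionization energy among these belongs to N.

N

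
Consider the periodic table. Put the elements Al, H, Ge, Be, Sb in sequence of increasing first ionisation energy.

First ionization energy rises across a period (greater Z_eff holds electrons more tightly) and falls down a group (valence electrons are farther from the nucleus).
These sit on a diagonal, where the across-period and down-group effects partly cancel.
Ge > Al: the two effects oppose for this pair; the across-period effect wins (762 vs 578 kJ/mol).
Sb > Ge: period and group pull opposite ways; the across-period shift dominates (831 vs 762 kJ/mol).
Be > Sb: the two effects oppose for this pair; the down-group effect wins (900 vs 831 kJ/mol).
H > Be: the two effects oppose for this pair; the down-group effect wins (1312 vs 900 kJ/mol).
For reference (kJ/mol): H 1312, Be 900, Al 578, Ge 762, Sb 831.
So from lowest to highest: Al < Ge < Sb < Be < H.

Al < Ge < Sb < Be < H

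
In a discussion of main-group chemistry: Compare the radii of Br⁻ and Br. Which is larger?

Forming Br⁻ adds 1 electron to Br. More electron–electron repulsion in the same shell, with unchanged nuclear charge, lets the cloud expand.
An anion is larger than its parent atom: Br⁻ > Br.

Br⁻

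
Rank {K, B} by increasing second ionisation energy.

IE_2 is the cost of taking one more electron from the +1 cation: K⁺ is the bare [Ar] core; B⁺ still has 2 valence electrons.
Breaking into a closed-shell core is much more expensive than removing a leftover valence electron — K has the largest IE_2 here.
Approximate IE_2 values (kJ/mol): K 3052, B 2427.
So the second ionization energies run B < K.

B < K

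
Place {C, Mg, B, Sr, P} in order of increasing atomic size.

C < B < P < Mg < Sr

B is in period 2, group 13; C is in period 2, group 14; Mg is in period 3, group 2; P is in period 3, group 15; Sr is in period 5, group 2.
Across a period the added protons contract the valence shell; down a group each new principal shell makes the atom larger.
These span different periods and groups, so the two trends combine.
B > C: both are in period 2; the period trend gives B the larger value.
P > B: the two effects oppose for this pair; the down-group effect wins (111 vs 85 pm).
Mg > P: Mg lies to the left of P in period 3, so the across-period effect alone puts Mg larger.
Sr > Mg: Sr sits below Mg in group 2, so the down-group effect alone puts Sr larger.
For reference (pm): B 85, C 75, Mg 139, P 111, Sr 185.
So from smallest to largest: C < B < P < Mg < Sr.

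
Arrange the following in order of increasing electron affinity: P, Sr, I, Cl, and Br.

P is in period 3, group 15; Cl is in period 3, group 17; Br is in period 4, group 17; Sr is in period 5, group 2; I is in period 5, group 17.
Atoms with high Z_eff and room in the valence shell (especially the halogens) have the most exothermic electron affinities.
Here both period and group differ, so the two effects have to be weighed against each other.
P > Sr: both effects reinforce here, so P is clearly the higher of the two.
I > P: the two effects oppose for this pair; the across-period effect wins (295 vs 72 kJ/mol).
Br > I: Br sits above I in group 17, so the down-group effect alone puts Br higher.
Cl > Br: they share group 17; the group trend gives Cl the larger value.
Tabulated electron affinity (kJ/mol): P 72, Cl 349, Br 325, Sr 5, I 295.
So from lowest to highest: Sr < P < I < Br < Cl.

Sr < P < I < Br < Cl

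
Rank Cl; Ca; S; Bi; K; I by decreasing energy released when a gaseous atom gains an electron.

Cl, I, S, Bi, K, Ca

EA tends to increase across a period and decrease down a group, though the pattern is less regular than for IE or radius.
These span different periods and groups, so the two trends combine.
K > Ca: this pair runs against the simple trend — see the exception note.
Bi > K: period and group pull opposite ways; the across-period shift dominates (91 vs 48 kJ/mol).
S > Bi: relative to Bi, both the across-period and down-group shifts push S's electron affinity up.
I > S: the two effects oppose for this pair; the across-period effect wins (295 vs 200 kJ/mol).
Cl > I: Cl sits above I in group 17, so the down-group effect alone puts Cl higher.
Note the exception: K has a higher electron affinity than Ca, contrary to the simple trend — adding an electron to Ca (ns²) has to open a new, higher-energy np subshell, which is unfavourable.
Approximate values (kJ/mol): S 200, Cl 349, K 48, Ca 2, I 295, Bi 91.
So from highest to lowest: Cl > I > S > Bi > K > Ca.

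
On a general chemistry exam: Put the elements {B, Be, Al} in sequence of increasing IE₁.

Al, B, Be

Be is in period 2, group 2; B is in period 2, group 13; Al is in period 3, group 13.
First ionization energy rises across a period (greater Z_eff holds electrons more tightly) and falls down a group (valence electrons are farther from the nucleus).
Here both period and group differ, so the two effects have to be weighed against each other.
B > Al: they share group 13; the group trend gives B the larger value.
Be > B: this pair runs against the simple trend — see the exception note.
Note the exception: Be has a higher first ionization energy than B, contrary to the simple trend — removing B's lone 2p electron is easier than breaking Be's filled 2s².
Tabulated first ionization energy (kJ/mol): Be 900, B 801, Al 578.
So from lowest to highest: Al < B < Be.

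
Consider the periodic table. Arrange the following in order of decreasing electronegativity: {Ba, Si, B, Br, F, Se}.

F, Br, Se, B, Si, Ba

B is in period 2, group 13; F is in period 2, group 17; Si is in period 3, group 14; Se is in period 4, group 16; Br is in period 4, group 17; Ba is in period 6, group 2.
Smaller atoms with higher effective nuclear charge are more electronegative.
Here both period and group differ, so the two effects have to be weighed against each other.
Si > Ba: relative to Ba, both the across-period and down-group shifts push Si's electronegativity up.
B > Si: period and group pull opposite ways; the down-group shift dominates (2.04 vs 1.90).
Se > B: the two effects oppose for this pair; the across-period effect wins (2.55 vs 2.04).
Br > Se: both are in period 4; the period trend gives Br the larger value.
F > Br: they share group 17; the group trend gives F the larger value.
Approximate values (Pauling): B 2.04, F 3.98, Si 1.90, Se 2.55, Br 2.96, Ba 0.89.
So from highest to lowest: F > Br > Se > B > Si > Ba.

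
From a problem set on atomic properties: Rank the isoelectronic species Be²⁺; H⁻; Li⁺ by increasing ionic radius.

Be²⁺ < Li⁺ < H⁻

All of these have 2 electrons, so size is governed by nuclear charge alone: the more protons, the stronger the pull on the same electron cloud, and the smaller the ion.
Nuclear charges: Be²⁺ (Z=4), Li⁺ (Z=3), H⁻ (Z=1).
Smallest to largest: Be²⁺ < Li⁺ < H⁻.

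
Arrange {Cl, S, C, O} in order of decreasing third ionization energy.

O > C > Cl > S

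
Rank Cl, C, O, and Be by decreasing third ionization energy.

After 2 electrons have been removed, what remains? Cl²⁺ still has 5 valence electrons; C²⁺ still has 2 valence electrons; O²⁺ still has 4 valence electrons; Be²⁺ is the bare [He] core.
Core electrons are held far more tightly than valence electrons, so Be tops the IE_3 order.
Valence configurations: Cl²⁺ [Ne]3s²3p³, C²⁺ [He]2s², O²⁺ [He]2s²2p².
Tabulated IE_3 (kJ/mol): Cl 3822, C 4620, O 5300, Be 14849.
Putting it together, IE_3: Cl < C < O < Be.

Be > O > C > Cl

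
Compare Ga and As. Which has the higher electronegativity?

As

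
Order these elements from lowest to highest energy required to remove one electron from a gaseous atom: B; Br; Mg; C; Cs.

B is in period 2, group 13; C is in period 2, group 14; Mg is in period 3, group 2; Br is in period 4, group 17; Cs is in period 6, group 1.
Across a period the outer electron is held more tightly (higher IE₁); down a group it sits in a higher shell, more shielded, and comes off more easily.
Here both period and group differ, so the two effects have to be weighed against each other.
Mg > Cs: relative to Cs, both the across-period and down-group shifts push Mg's first ionization energy up.
B > Mg: relative to Mg, both the across-period and down-group shifts push B's first ionization energy up.
C > B: C lies to the right of B in period 2, so the across-period effect alone puts C higher.
Br > C: period and group pull opposite ways; the across-period shift dominates (1140 vs 1086 kJ/mol).
Tabulated first ionization energy (kJ/mol): B 801, C 1086, Mg 738, Br 1140, Cs 376.
So from lowest to highest: Cs < Mg < B < C < Br.

Cs < Mg < B < C < Br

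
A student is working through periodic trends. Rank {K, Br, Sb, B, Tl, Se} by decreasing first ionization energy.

Br > Se > Sb > B > Tl > K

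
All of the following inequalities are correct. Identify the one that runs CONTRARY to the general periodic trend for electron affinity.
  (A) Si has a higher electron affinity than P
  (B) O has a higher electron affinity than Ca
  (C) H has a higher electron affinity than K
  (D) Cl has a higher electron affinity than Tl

The general trend: electron affinity increases across a period and decreases down a group.
(A) Si (period 3, group 14) vs P (period 3, group 15): the stated order contradicts the simple trend.
(B) O (period 2, group 16) vs Ca (period 4, group 2): the stated order agrees with the simple trend.
(C) H (period 1, group 1) vs K (period 4, group 1): the stated order agrees with the simple trend.
(D) Cl (period 3, group 17) vs Tl (period 6, group 13): the stated order agrees with the simple trend.
The exception is (A): adding an electron to P's half-filled 3p³ is unfavourable, so Si (3p²) has the more exothermic EA.

(A)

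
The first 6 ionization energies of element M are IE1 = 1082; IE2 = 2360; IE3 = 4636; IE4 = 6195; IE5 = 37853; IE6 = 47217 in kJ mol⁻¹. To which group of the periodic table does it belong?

Group 14

Look for the largest jump between consecutive ionization energies: IE5/IE4 ≈ 6.1, far larger than any earlier ratio.
That jump marks the point where a core electron is being removed. So the atom has 4 valence electrons.
A main-group element with 4 valence electrons is in group 14.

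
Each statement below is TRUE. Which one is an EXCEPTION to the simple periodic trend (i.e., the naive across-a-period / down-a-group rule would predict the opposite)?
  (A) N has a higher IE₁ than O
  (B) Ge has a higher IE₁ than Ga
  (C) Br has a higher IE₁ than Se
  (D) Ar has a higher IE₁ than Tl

(A)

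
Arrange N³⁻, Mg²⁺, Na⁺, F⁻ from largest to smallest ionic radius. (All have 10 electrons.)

All of these have 10 electrons, so size is governed by nuclear charge alone: the more protons, the stronger the pull on the same electron cloud, and the smaller the ion.
Nuclear charges: Mg²⁺ (Z=12), Na⁺ (Z=11), F⁻ (Z=9), N³⁻ (Z=7).
Largest to smallest: N³⁻ > F⁻ > Na⁺ > Mg²⁺.

N³⁻ > F⁻ > Na⁺ > Mg²⁺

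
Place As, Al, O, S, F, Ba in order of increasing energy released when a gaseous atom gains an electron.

O is in period 2, group 16; F is in period 2, group 17; Al is in period 3, group 13; S is in period 3, group 16; As is in period 4, group 15; Ba is in period 6, group 2.
Atoms with high Z_eff and room in the valence shell (especially the halogens) have the most exothermic electron affinities.
Neither a single period nor a single group — weigh both effects.
Al > Ba: relative to Ba, both the across-period and down-group shifts push Al's electron affinity up.
As > Al: period and group pull opposite ways; the across-period shift dominates (78 vs 42 kJ/mol).
O > As: relative to As, both the across-period and down-group shifts push O's electron affinity up.
S > O: this pair runs against the simple trend — see the exception note.
F > S: relative to S, both the across-period and down-group shifts push F's electron affinity up.
Note the exception: S has a higher electron affinity than O, contrary to the simple trend — the compact 2p subshell of O repels the added electron more than S's larger 3p does.
Approximate values (kJ/mol): O 141, F 328, Al 42, S 200, As 78, Ba 14.
So from lowest to highest: Ba < Al < As < O < S < F.

Ba < Al < As < O < S < F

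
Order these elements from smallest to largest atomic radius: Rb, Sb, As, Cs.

As < Sb < Rb < Cs

As is in period 4, group 15; Rb is in period 5, group 1; Sb is in period 5, group 15; Cs is in period 6, group 1.
Across a period the added protons contract the valence shell; down a group each new principal shell makes the atom larger.
Neither a single period nor a single group — weigh both effects.
Sb > As: they share group 15; the group trend gives Sb the larger value.
Rb > Sb: Rb lies to the left of Sb in period 5, so the across-period effect alone puts Rb larger.
Cs > Rb: they share group 1; the group trend gives Cs the larger value.
Tabulated atomic radius (pm): As 121, Rb 210, Sb 140, Cs 232.
So from smallest to largest: As < Sb < Rb < Cs.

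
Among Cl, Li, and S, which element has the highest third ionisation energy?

Li

The third ionization energy removes an electron from the +2 ion. For each element: Cl²⁺ still has 5 valence electrons; Li²⁺ is already 1 electron into the core; S²⁺ still has 4 valence electrons.
Breaking into a closed-shell core is much more expensive than removing a leftover valence electron — Li has the largest IE_3 here.
Valence configurations: Cl²⁺ [Ne]3s²3p³, S²⁺ [Ne]3s²3p².
Tabulated IE_3 (kJ/mol): Cl 3822, Li 11815, S 3357.
So the third ionization energies run S < Cl < Li.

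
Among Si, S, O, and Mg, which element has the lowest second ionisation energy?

Mg

IE_2 is the cost of taking one more electron from the +1 cation: Si⁺ still has 3 valence electrons; S⁺ still has 5 valence electrons; O⁺ still has 5 valence electrons; Mg⁺ still has 1 valence electron.
All are still removing valence electrons, so compare the +1 ions as you would atoms: IE_2 generally rises across a period (higher Z_eff) and falls down a group (larger shell), subject to the usual subshell exceptions.
Valence configurations: Si⁺ [Ne]3s²3p¹, S⁺ [Ne]3s²3p³, O⁺ [He]2s²2p³, Mg⁺ [Ne]3s¹.
Tabulated IE_2 (kJ/mol): Si 1577, S 2252, O 3388, Mg 1451.
So the second ionization energies run Mg < Si < S < O.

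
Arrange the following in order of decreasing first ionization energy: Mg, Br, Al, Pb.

Br, Mg, Pb, Al

Mg is in period 3, group 2; Al is in period 3, group 13; Br is in period 4, group 17; Pb is in period 6, group 14.
First ionization energy rises across a period (greater Z_eff holds electrons more tightly) and falls down a group (valence electrons are farther from the nucleus).
Neither a single period nor a single group — weigh both effects.
Pb > Al: the two effects oppose for this pair; the across-period effect wins (716 vs 578 kJ/mol).
Mg > Pb: period and group pull opposite ways; the down-group shift dominates (738 vs 716 kJ/mol).
Br > Mg: the two effects oppose for this pair; the across-period effect wins (1140 vs 738 kJ/mol).
Note the exception: Mg has a higher first ionization energy than Al, contrary to the simple trend — Al's single 3p electron is easier to remove than one from Mg's filled 3s².
Tabulated first ionization energy (kJ/mol): Mg 738, Al 578, Br 1140, Pb 716.
So from highest to lowest: Br > Mg > Pb > Al.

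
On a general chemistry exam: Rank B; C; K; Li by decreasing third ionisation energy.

Li > C > K > B

Consider each +2 ion: B²⁺ still has 1 valence electron; C²⁺ still has 2 valence electrons; K²⁺ is already 1 electron into the core; Li²⁺ is already 1 electron into the core.
Usually core removal costs more than valence removal, but here the competition is close: a tightly held n=2 valence electron can cost more to remove than an n=3 core electron, so the actual values have to decide it.
Valence configurations: B²⁺ [He]2s¹, C²⁺ [He]2s².
Tabulated IE_3 (kJ/mol): B 3660, C 4620, K 4420, Li 11815.
Overall IE_3 order: B < K < C < Li.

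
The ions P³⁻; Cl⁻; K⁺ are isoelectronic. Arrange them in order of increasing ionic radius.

K⁺ < Cl⁻ < P³⁻

All of these have 18 electrons, so size is governed by nuclear charge alone: the more protons, the stronger the pull on the same electron cloud, and the smaller the ion.
Nuclear charges: K⁺ (Z=19), Cl⁻ (Z=17), P³⁻ (Z=15).
Smallest to largest: K⁺ < Cl⁻ < P³⁻.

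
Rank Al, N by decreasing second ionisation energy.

IE_2 is the cost of taking one more electron from the +1 cation: Al⁺ still has 2 valence electrons; N⁺ still has 4 valence electrons.
All are still removing valence electrons, so compare the +1 ions as you would atoms: IE_2 generally rises across a period (higher Z_eff) and falls down a group (larger shell), subject to the usual subshell exceptions.
Valence configurations: Al⁺ [Ne]3s², N⁺ [He]2s²2p².
Approximate IE_2 values (kJ/mol): Al 1817, N 2856.
So the second ionization energies run Al < N.

N > Al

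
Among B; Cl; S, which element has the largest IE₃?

Consider each +2 ion: B²⁺ still has 1 valence electron; Cl²⁺ still has 5 valence electrons; S²⁺ still has 4 valence electrons.
All are still removing valence electrons, so compare the +2 ions as you would atoms: IE_3 generally rises across a period (higher Z_eff) and falls down a group (larger shell), subject to the usual subshell exceptions.
Valence configurations: B²⁺ [He]2s¹, Cl²⁺ [Ne]3s²3p³, S²⁺ [Ne]3s²3p².
Tabulated IE_3 (kJ/mol): B 3660, Cl 3822, S 3357.
So the third ionization energies run S < B < Cl.

Cl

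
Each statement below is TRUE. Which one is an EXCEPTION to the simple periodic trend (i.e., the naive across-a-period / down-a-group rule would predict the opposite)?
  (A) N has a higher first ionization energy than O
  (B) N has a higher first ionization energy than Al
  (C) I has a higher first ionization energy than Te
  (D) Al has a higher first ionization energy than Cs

(A)

The general trend: first ionization energy increases across a period and decreases down a group.
(A) N (period 2, group 15) vs O (period 2, group 16): the stated order contradicts the simple trend.
(B) N (period 2, group 15) vs Al (period 3, group 13): the stated order agrees with the simple trend.
(C) I (period 5, group 17) vs Te (period 5, group 16): the stated order agrees with the simple trend.
(D) Al (period 3, group 13) vs Cs (period 6, group 1): the stated order agrees with the simple trend.
The exception is (A): pairing an electron in O's 2p⁴ costs repulsion energy, so O ionizes more easily than half-filled N (2p³).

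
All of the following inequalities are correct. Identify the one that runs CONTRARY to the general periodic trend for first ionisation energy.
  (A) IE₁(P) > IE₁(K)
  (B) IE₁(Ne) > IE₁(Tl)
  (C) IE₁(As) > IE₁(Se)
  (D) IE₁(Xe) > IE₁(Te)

(C)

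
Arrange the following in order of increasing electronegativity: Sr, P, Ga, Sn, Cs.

Cs < Sr < Ga < Sn < P

P is in period 3, group 15; Ga is in period 4, group 13; Sr is in period 5, group 2; Sn is in period 5, group 14; Cs is in period 6, group 1.
EN rises left→right (higher Z_eff, smaller atoms) and falls top→bottom (larger, more shielded atoms).
Neither a single period nor a single group — weigh both effects.
Sr > Cs: both effects reinforce here, so Sr is clearly the higher of the two.
Ga > Sr: both effects reinforce here, so Ga is clearly the higher of the two.
Sn > Ga: the two effects oppose for this pair; the across-period effect wins (1.96 vs 1.81).
P > Sn: relative to Sn, both the across-period and down-group shifts push P's electronegativity up.
Approximate values (Pauling): P 2.19, Ga 1.81, Sr 0.95, Sn 1.96, Cs 0.79.
So from lowest to highest: Cs < Sr < Ga < Sn < P.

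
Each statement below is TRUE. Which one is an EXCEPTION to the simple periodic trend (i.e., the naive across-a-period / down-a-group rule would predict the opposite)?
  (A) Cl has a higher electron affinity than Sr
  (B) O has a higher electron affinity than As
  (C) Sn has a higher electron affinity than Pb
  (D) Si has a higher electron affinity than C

The general trend: electron affinity increases across a period and decreases down a group.
(A) Cl (period 3, group 17) vs Sr (period 5, group 2): the stated order agrees with the simple trend.
(B) O (period 2, group 16) vs As (period 4, group 15): the stated order agrees with the simple trend.
(C) Sn (period 5, group 14) vs Pb (period 6, group 14): the stated order agrees with the simple trend.
(D) Si (period 3, group 14) vs C (period 2, group 14): the stated order contradicts the simple trend.
The exception is (D): Si's larger, more diffuse 3p orbitals accept an added electron slightly more readily than C's compact 2p.

(D)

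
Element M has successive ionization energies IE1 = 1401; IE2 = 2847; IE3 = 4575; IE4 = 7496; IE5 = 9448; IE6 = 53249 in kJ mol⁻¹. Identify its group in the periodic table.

Group 15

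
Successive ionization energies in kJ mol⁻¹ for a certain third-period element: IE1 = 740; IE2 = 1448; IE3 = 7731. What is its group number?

Look for the largest jump between consecutive ionization energies: IE3/IE2 ≈ 5.3, far larger than any earlier ratio.
That jump marks the point where a core electron is being removed. So the atom has 2 valence electrons.
A main-group element with 2 valence electrons is in group 2.

Group 2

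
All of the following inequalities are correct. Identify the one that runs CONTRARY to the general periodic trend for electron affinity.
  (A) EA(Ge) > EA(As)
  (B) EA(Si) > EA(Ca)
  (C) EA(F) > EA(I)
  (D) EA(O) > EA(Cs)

(A)

The general trend: electron affinity increases across a period and decreases down a group.
(A) Ge (period 4, group 14) vs As (period 4, group 15): the stated order contradicts the simple trend.
(B) Si (period 3, group 14) vs Ca (period 4, group 2): the stated order agrees with the simple trend.
(C) F (period 2, group 17) vs I (period 5, group 17): the stated order agrees with the simple trend.
(D) O (period 2, group 16) vs Cs (period 6, group 1): the stated order agrees with the simple trend.
The exception is (A): adding an electron to As's half-filled 4p³ is unfavourable, so Ge (4p²) has the more exothermic EA.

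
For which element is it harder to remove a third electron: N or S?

The third ionization energy removes an electron from the +2 ion. For each element: N²⁺ still has 3 valence electrons; S²⁺ still has 4 valence electrons.
All are still removing valence electrons, so compare the +2 ions as you would atoms: IE_3 generally rises across a period (higher Z_eff) and falls down a group (larger shell), subject to the usual subshell exceptions.
Valence configurations: N²⁺ [He]2s²2p¹, S²⁺ [Ne]3s²3p².
Tabulated IE_3 (kJ/mol): N 4578, S 3357.
Overall IE_3 order: S < N.

N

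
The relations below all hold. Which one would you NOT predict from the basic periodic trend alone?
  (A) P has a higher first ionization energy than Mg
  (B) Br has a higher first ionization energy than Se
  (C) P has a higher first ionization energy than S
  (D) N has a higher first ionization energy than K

The general trend: first ionization energy increases across a period and decreases down a group.
(A) P (period 3, group 15) vs Mg (period 3, group 2): the stated order agrees with the simple trend.
(B) Br (period 4, group 17) vs Se (period 4, group 16): the stated order agrees with the simple trend.
(C) P (period 3, group 15) vs S (period 3, group 16): the stated order contradicts the simple trend.
(D) N (period 2, group 15) vs K (period 4, group 1): the stated order agrees with the simple trend.
The exception is (C): S (3p⁴) ionizes more easily than half-filled P (3p³) because the paired 3p electron in S is pushed out by e⁻–e⁻ repulsion.

(C)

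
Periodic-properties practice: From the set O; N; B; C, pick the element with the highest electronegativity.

O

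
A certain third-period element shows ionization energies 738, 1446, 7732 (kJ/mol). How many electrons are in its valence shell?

2

Look for the largest jump between consecutive ionization energies: IE3/IE2 ≈ 5.3, far larger than any earlier ratio.
That jump marks the point where a core electron is being removed. So the atom has 2 valence electrons.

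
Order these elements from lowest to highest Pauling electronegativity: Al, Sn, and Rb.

Rb < Al < Sn

Smaller atoms with higher effective nuclear charge are more electronegative.
Neither a single period nor a single group — weigh both effects.
Al > Rb: both effects reinforce here, so Al is clearly the higher of the two.
Sn > Al: the two effects oppose for this pair; the across-period effect wins (1.96 vs 1.61).
Approximate values (Pauling): Al 1.61, Rb 0.82, Sn 1.96.
So from lowest to highest: Rb < Al < Sn.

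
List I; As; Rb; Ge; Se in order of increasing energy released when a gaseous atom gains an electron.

Electron affinity generally becomes more exothermic across a period toward the halogens and less exothermic down a group.
These span different periods and groups, so the two trends combine.
As > Rb: relative to Rb, both the across-period and down-group shifts push As's electron affinity up.
Ge > As: this pair runs against the simple trend — see the exception note.
Se > Ge: Se lies to the right of Ge in period 4, so the across-period effect alone puts Se higher.
I > Se: period and group pull opposite ways; the across-period shift dominates (295 vs 195 kJ/mol).
Note the exception: Ge has a higher electron affinity than As, contrary to the simple trend — adding an electron to As's half-filled 4p³ is unfavourable, so Ge (4p²) has the more exothermic EA.
For reference (kJ/mol): Ge 119, As 78, Se 195, Rb 47, I 295.
So from lowest to highest: Rb < As < Ge < Se < I.

Rb < As < Ge < Se < I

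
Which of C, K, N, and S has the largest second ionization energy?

K

After 1 electron has been removed, what remains? C⁺ still has 3 valence electrons; K⁺ is the bare [Ar] core; N⁺ still has 4 valence electrons; S⁺ still has 5 valence electrons.
Pulling an electron out of a noble-gas core costs far more than removing a remaining valence electron, so K sits at the high end of IE_2.
Valence configurations: C⁺ [He]2s²2p¹, N⁺ [He]2s²2p², S⁺ [Ne]3s²3p³.
Approximate IE_2 values (kJ/mol): C 2353, K 3052, N 2856, S 2252.
Overall IE_2 order: S < C < N < K.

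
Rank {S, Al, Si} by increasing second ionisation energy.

IE_2 is the cost of taking one more electron from the +1 cation: S⁺ still has 5 valence electrons; Al⁺ still has 2 valence electrons; Si⁺ still has 3 valence electrons.
All are still removing valence electrons, so compare the +1 ions as you would atoms: IE_2 generally rises across a period (higher Z_eff) and falls down a group (larger shell), subject to the usual subshell exceptions.
Valence configurations: S⁺ [Ne]3s²3p³, Al⁺ [Ne]3s², Si⁺ [Ne]3s²3p¹.
Si⁺ loses a lone 3p electron whereas Al⁺ must break into a filled 3s² pair, so IE_2(Al) > IE_2(Si) even though Si has the higher nuclear charge.
Tabulated IE_2 (kJ/mol): S 2252, Al 1817, Si 1577.
Putting it together, IE_2: Si < Al < S.

Si < Al < S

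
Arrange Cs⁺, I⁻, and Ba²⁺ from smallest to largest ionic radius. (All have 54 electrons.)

Ba²⁺ < Cs⁺ < I⁻

All of these have 54 electrons, so size is governed by nuclear charge alone: the more protons, the stronger the pull on the same electron cloud, and the smaller the ion.
Nuclear charges: Ba²⁺ (Z=56), Cs⁺ (Z=55), I⁻ (Z=53).
Smallest to largest: Ba²⁺ < Cs⁺ < I⁻.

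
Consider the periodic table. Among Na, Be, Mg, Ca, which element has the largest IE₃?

Be

Consider each +2 ion: Na²⁺ is already 1 electron into the core; Be²⁺ is the bare [He] core; Mg²⁺ is the bare [Ne] core; Ca²⁺ is the bare [Ar] core.
All of these are removing an electron from a noble-gas core or deeper; the smaller core (lower principal quantum number) is held far more tightly, and within a period the higher nuclear charge binds the same core more tightly.
Approximate IE_3 values (kJ/mol): Na 6910, Be 14849, Mg 7733, Ca 4912.
So the third ionization energies run Ca < Na < Mg < Be.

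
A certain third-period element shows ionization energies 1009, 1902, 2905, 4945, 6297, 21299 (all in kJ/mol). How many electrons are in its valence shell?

5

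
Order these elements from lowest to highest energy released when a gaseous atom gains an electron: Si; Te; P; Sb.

Electron affinity generally becomes more exothermic across a period toward the halogens and less exothermic down a group.
Here both period and group differ, so the two effects have to be weighed against each other.
Sb > P: this pair runs against the simple trend — see the exception note.
Si > Sb: the two effects oppose for this pair; the down-group effect wins (134 vs 103 kJ/mol).
Te > Si: the two effects oppose for this pair; the across-period effect wins (190 vs 134 kJ/mol).
Note the exception: Sb has a higher electron affinity than P, contrary to the simple trend — both are half-filled np³, but the pairing/repulsion penalty for the added electron shrinks as the p orbitals become larger and more diffuse down the group, and for Sb that outweighs the weaker nuclear attraction.
Note the exception: Si has a higher electron affinity than P, contrary to the simple trend — adding an electron to P's half-filled 3p³ is unfavourable, so Si (3p²) has the more exothermic EA.
For reference (kJ/mol): Si 134, P 72, Sb 103, Te 190.
So from lowest to highest: P < Sb < Si < Te.

P, Sb, Si, Te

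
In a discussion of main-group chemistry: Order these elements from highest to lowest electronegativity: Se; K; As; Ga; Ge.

K is in period 4, group 1; Ga is in period 4, group 13; Ge is in period 4, group 14; As is in period 4, group 15; Se is in period 4, group 16.
Electronegativity increases across a period and decreases down a group, tracking effective nuclear charge and atomic size.
All lie in period 4, so electronegativity increases left to right.
So from highest to lowest: Se > As > Ge > Ga > K.

Se, As, Ge, Ga, K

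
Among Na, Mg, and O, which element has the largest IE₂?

After 1 electron has been removed, what remains? Na⁺ is the bare [Ne] core; Mg⁺ still has 1 valence electron; O⁺ still has 5 valence electrons.
Pulling an electron out of a noble-gas core costs far more than removing a remaining valence electron, so Na sits at the high end of IE_2.
Valence configurations: Mg⁺ [Ne]3s¹, O⁺ [He]2s²2p³.
The numbers (kJ/mol): Na 4562, Mg 1451, O 3388.
Hence IE_2: Mg < O < Na.

Na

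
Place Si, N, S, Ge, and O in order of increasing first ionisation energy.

Ge < Si < S < O < N

Across a period the outer electron is held more tightly (higher IE₁); down a group it sits in a higher shell, more shielded, and comes off more easily.
Neither a single period nor a single group — weigh both effects.
Si > Ge: they share group 14; the group trend gives Si the larger value.
S > Si: S lies to the right of Si in period 3, so the across-period effect alone puts S higher.
O > S: they share group 16; the group trend gives O the larger value.
N > O: this pair runs against the simple trend — see the exception note.
Note the exception: N has a higher first ionization energy than O, contrary to the simple trend — pairing an electron in O's 2p⁴ costs repulsion energy, so O ionizes more easily than half-filled N (2p³).
Tabulated first ionization energy (kJ/mol): N 1402, O 1314, Si 786, S 1000, Ge 762.
So from lowest to highest: Ge < Si < S < O < N.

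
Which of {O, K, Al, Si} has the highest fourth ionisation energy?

Al

Consider each +3 ion: O³⁺ still has 3 valence electrons; K³⁺ is already 2 electrons into the core; Al³⁺ is the bare [Ne] core; Si³⁺ still has 1 valence electron.
Usually core removal costs more than valence removal, but here the competition is close: a tightly held n=2 valence electron can cost more to remove than an n=3 core electron, so the actual values have to decide it.
Valence configurations: O³⁺ [He]2s²2p¹, Si³⁺ [Ne]3s¹.
Approximate IE_4 values (kJ/mol): O 7469, K 5877, Al 11577, Si 4356.
Hence IE_4: Si < K < O < Al.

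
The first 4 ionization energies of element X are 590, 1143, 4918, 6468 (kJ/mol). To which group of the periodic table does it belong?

Look for the largest jump between consecutive ionization energies: IE3/IE2 ≈ 4.3, far larger than any earlier ratio.
That jump marks the point where a core electron is being removed. So the atom has 2 valence electrons.
A main-group element with 2 valence electrons is in group 2.

Group 2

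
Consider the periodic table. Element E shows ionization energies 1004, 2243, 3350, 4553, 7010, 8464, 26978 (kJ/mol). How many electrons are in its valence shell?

6

Look for the largest jump between consecutive ionization energies: IE7/IE6 ≈ 3.2, far larger than any earlier ratio.
That jump marks the point where a core electron is being removed. So the atom has 6 valence electrons.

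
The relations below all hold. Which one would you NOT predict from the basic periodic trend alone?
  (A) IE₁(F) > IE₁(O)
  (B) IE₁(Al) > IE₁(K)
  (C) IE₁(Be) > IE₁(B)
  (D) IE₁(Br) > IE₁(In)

(C)

The general trend: first ionisation energy increases across a period and decreases down a group.
(A) F (period 2, group 17) vs O (period 2, group 16): the stated order agrees with the simple trend.
(B) Al (period 3, group 13) vs K (period 4, group 1): the stated order agrees with the simple trend.
(C) Be (period 2, group 2) vs B (period 2, group 13): the stated order contradicts the simple trend.
(D) Br (period 4, group 17) vs In (period 5, group 13): the stated order agrees with the simple trend.
The exception is (C): removing B's lone 2p electron is easier than breaking Be's filled 2s².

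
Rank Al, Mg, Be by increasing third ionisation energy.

Consider each +2 ion: Al²⁺ still has 1 valence electron; Mg²⁺ is the bare [Ne] core; Be²⁺ is the bare [He] core.
Pulling an electron out of a noble-gas core costs far more than removing a remaining valence electron, so Mg and Be sit at the high end of IE_3.
Approximate IE_3 values (kJ/mol): Al 2745, Mg 7733, Be 14849.
Putting it together, IE_3: Al < Mg < Be.

Al < Mg < Be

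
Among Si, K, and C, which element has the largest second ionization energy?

The second ionization energy removes an electron from the +1 ion. For each element: Si⁺ still has 3 valence electrons; K⁺ is the bare [Ar] core; C⁺ still has 3 valence electrons.
Breaking into a closed-shell core is much more expensive than removing a leftover valence electron — K has the largest IE_2 here.
Valence configurations: Si⁺ [Ne]3s²3p¹, C⁺ [He]2s²2p¹.
Approximate IE_2 values (kJ/mol): Si 1577, K 3052, C 2353.
Hence IE_2: Si < C < K.

K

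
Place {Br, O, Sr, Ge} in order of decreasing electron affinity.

Atoms with high Z_eff and room in the valence shell (especially the halogens) have the most exothermic electron affinities.
Neither a single period nor a single group — weigh both effects.
Ge > Sr: both effects reinforce here, so Ge is clearly the higher of the two.
O > Ge: both effects reinforce here, so O is clearly the higher of the two.
Br > O: the two effects oppose for this pair; the across-period effect wins (325 vs 141 kJ/mol).
Tabulated electron affinity (kJ/mol): O 141, Ge 119, Br 325, Sr 5.
So from highest to lowest: Br > O > Ge > Sr.

Br > O > Ge > Sr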